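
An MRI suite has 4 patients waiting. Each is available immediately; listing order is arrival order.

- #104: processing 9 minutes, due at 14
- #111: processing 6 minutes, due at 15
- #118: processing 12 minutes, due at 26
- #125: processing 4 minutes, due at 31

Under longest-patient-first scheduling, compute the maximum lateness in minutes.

LPT (decreasing processing time): #118 #104 #111 #125.
#118: 0→12, due 26, lateness -14
#104: 12→21, due 14, lateness 7
#111: 21→27, due 15, lateness 12
#125: 27→31, due 31, lateness 0
Maximum = 12.

12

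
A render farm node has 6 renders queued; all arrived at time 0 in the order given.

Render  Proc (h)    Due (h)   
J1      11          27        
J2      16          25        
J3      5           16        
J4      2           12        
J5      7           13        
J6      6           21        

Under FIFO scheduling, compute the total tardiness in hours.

94

FIFO (arrival order): J1 J2 J3 J4 J5 J6.
J1: 0→11, due 27, tardiness 0
J2: 11→27, due 25, tardiness 2
J3: 27→32, due 16, tardiness 16
J4: 32→34, due 12, tardiness 22
J5: 34→41, due 13, tardiness 28
J6: 41→47, due 21, tardiness 26
Sum = 0+2+16+22+28+26 = 94.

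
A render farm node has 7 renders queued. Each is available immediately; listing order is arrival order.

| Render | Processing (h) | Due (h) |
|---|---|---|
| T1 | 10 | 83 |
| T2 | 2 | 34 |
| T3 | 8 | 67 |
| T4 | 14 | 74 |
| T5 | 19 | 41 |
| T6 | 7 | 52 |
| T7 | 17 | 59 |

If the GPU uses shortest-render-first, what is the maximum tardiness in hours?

SPT (increasing processing time): T2 T6 T3 T1 T4 T7 T5.
T2: 0→2, due 34, tardiness 0
T6: 2→9, due 52, tardiness 0
T3: 9→17, due 67, tardiness 0
T1: 17→27, due 83, tardiness 0
T4: 27→41, due 74, tardiness 0
T7: 41→58, due 59, tardiness 0
T5: 58→77, due 41, tardiness 36
Maximum = 36.

36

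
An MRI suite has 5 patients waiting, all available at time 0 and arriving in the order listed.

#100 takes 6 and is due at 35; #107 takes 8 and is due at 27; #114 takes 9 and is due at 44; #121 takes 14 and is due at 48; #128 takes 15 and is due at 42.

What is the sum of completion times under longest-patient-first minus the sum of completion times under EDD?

LPT (decreasing processing time): #128 #121 #114 #107 #100.
#128: 0→15
#121: 15→29
#114: 29→38
#107: 38→46
#100: 46→52
Sum = 15+29+38+46+52 = 180.
EDD (increasing due date): #107 #100 #128 #114 #121.
#107: 0→8
#100: 8→14
#128: 14→29
#114: 29→38
#121: 38→52
Sum = 8+14+29+38+52 = 141.
Difference = 180 − 141 = 39.

39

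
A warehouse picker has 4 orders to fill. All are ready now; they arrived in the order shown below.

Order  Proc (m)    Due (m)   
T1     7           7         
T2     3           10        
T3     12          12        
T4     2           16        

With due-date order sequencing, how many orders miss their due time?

EDD (increasing due date): T1 T2 T3 T4.
T1: 0→7, due 7, tardiness 0
T2: 7→10, due 10, tardiness 0
T3: 10→22, due 12, tardiness 10
T4: 22→24, due 16, tardiness 8
Late orders: 2.

2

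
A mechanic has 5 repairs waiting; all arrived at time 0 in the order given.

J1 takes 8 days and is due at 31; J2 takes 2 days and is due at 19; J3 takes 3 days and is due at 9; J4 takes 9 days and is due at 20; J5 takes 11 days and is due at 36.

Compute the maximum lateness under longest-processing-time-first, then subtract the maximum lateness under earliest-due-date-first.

LPT (decreasing processing time): J5 J4 J1 J3 J2.
J5: 0→11, due 36, lateness -25
J4: 11→20, due 20, lateness 0
J1: 20→28, due 31, lateness -3
J3: 28→31, due 9, lateness 22
J2: 31→33, due 19, lateness 14
Maximum = 22.
EDD (increasing due date): J3 J2 J4 J1 J5.
J3: 0→3, due 9, lateness -6
J2: 3→5, due 19, lateness -14
J4: 5→14, due 20, lateness -6
J1: 14→22, due 31, lateness -9
J5: 22→33, due 36, lateness -3
Maximum = -3.
Difference = 22 − -3 = 25.

25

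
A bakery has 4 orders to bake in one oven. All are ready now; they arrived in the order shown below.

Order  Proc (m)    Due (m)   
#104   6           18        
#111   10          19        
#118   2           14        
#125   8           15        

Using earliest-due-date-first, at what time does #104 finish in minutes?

EDD (increasing due date): #118 #125 #104 #111.
#118: 0→2
#125: 2→10
#104: 10→16

16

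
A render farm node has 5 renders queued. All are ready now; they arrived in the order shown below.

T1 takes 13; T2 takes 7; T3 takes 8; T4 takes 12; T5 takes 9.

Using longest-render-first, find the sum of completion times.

163

LPT (decreasing processing time): T1 T4 T5 T3 T2.
T1: 0→13
T4: 13→25
T5: 25→34
T3: 34→42
T2: 42→49
Sum = 13+25+34+42+49 = 163.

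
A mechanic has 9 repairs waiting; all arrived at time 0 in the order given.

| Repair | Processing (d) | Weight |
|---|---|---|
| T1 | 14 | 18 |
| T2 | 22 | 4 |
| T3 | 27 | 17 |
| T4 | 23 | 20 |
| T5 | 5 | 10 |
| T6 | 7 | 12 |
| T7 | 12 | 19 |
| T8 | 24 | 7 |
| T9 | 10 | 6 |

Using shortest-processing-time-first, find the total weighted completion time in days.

7243

SPT (increasing processing time): T5 T6 T9 T7 T1 T2 T4 T8 T3.
T5: finishes 5, weight 10, w·C = 50
T6: finishes 12, weight 12, w·C = 144
T9: finishes 22, weight 6, w·C = 132
T7: finishes 34, weight 19, w·C = 646
T1: finishes 48, weight 18, w·C = 864
T2: finishes 70, weight 4, w·C = 280
T4: finishes 93, weight 20, w·C = 1860
T8: finishes 117, weight 7, w·C = 819
T3: finishes 144, weight 17, w·C = 2448
Sum = 50+144+132+646+864+280+1860+819+2448 = 7243.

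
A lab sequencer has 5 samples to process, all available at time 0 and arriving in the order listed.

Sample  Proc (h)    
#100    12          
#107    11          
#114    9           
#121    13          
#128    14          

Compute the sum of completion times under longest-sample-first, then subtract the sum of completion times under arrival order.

LPT (decreasing processing time): #128 #121 #100 #107 #114.
#128: 0→14
#121: 14→27
#100: 27→39
#107: 39→50
#114: 50→59
Sum = 14+27+39+50+59 = 189.
FIFO (arrival order): #100 #107 #114 #121 #128.
#100: 0→12
#107: 12→23
#114: 23→32
#121: 32→45
#128: 45→59
Sum = 12+23+32+45+59 = 171.
Difference = 189 − 171 = 18.

18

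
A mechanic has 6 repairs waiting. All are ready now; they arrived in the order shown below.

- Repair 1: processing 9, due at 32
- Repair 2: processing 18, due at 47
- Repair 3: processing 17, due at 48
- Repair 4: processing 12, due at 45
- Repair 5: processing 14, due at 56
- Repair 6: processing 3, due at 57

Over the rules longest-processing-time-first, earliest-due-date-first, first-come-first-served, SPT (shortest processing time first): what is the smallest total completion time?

205

LPT (decreasing processing time): Repair 2 Repair 3 Repair 5 Repair 4 Repair 1 Repair 6.
Repair 2: 0→18
Repair 3: 18→35
Repair 5: 35→49
Repair 4: 49→61
Repair 1: 61→70
Repair 6: 70→73
Sum = 18+35+49+61+70+73 = 306.
EDD (increasing due date): Repair 1 Repair 4 Repair 2 Repair 3 Repair 5 Repair 6.
Repair 1: 0→9
Repair 4: 9→21
Repair 2: 21→39
Repair 3: 39→56
Repair 5: 56→70
Repair 6: 70→73
Sum = 9+21+39+56+70+73 = 268.
FIFO (arrival order): Repair 1 Repair 2 Repair 3 Repair 4 Repair 5 Repair 6.
Repair 1: 0→9
Repair 2: 9→27
Repair 3: 27→44
Repair 4: 44→56
Repair 5: 56→70
Repair 6: 70→73
Sum = 9+27+44+56+70+73 = 279.
SPT (increasing processing time): Repair 6 Repair 1 Repair 4 Repair 5 Repair 3 Repair 2.
Repair 6: 0→3
Repair 1: 3→12
Repair 4: 12→24
Repair 5: 24→38
Repair 3: 38→55
Repair 2: 55→73
Sum = 3+12+24+38+55+73 = 205.
LPT 306, EDD 268, FIFO 279, SPT 205 → minimum 205.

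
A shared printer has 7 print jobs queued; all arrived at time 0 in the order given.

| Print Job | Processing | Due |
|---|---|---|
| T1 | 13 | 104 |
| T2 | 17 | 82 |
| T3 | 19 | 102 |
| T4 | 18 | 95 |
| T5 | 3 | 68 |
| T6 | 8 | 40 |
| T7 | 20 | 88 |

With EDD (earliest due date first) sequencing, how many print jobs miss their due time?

0

EDD (increasing due date): T6 T5 T2 T7 T4 T3 T1.
T6: 0→8, due 40, tardiness 0
T5: 8→11, due 68, tardiness 0
T2: 11→28, due 82, tardiness 0
T7: 28→48, due 88, tardiness 0
T4: 48→66, due 95, tardiness 0
T3: 66→85, due 102, tardiness 0
T1: 85→98, due 104, tardiness 0
Late print jobs: 0.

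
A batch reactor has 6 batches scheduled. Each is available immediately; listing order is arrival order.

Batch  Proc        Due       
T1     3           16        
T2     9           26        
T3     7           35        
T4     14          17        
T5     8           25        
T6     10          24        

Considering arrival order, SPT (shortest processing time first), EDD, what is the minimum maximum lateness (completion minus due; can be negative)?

18

FIFO (arrival order): T1 T2 T3 T4 T5 T6.
T1: 0→3, due 16, lateness -13
T2: 3→12, due 26, lateness -14
T3: 12→19, due 35, lateness -16
T4: 19→33, due 17, lateness 16
T5: 33→41, due 25, lateness 16
T6: 41→51, due 24, lateness 27
Maximum = 27.
SPT (increasing processing time): T1 T3 T5 T2 T6 T4.
T1: 0→3, due 16, lateness -13
T3: 3→10, due 35, lateness -25
T5: 10→18, due 25, lateness -7
T2: 18→27, due 26, lateness 1
T6: 27→37, due 24, lateness 13
T4: 37→51, due 17, lateness 34
Maximum = 34.
EDD (increasing due date): T1 T4 T6 T5 T2 T3.
T1: 0→3, due 16, lateness -13
T4: 3→17, due 17, lateness 0
T6: 17→27, due 24, lateness 3
T5: 27→35, due 25, lateness 10
T2: 35→44, due 26, lateness 18
T3: 44→51, due 35, lateness 16
Maximum = 18.
FIFO 27, SPT 34, EDD 18 → minimum 18.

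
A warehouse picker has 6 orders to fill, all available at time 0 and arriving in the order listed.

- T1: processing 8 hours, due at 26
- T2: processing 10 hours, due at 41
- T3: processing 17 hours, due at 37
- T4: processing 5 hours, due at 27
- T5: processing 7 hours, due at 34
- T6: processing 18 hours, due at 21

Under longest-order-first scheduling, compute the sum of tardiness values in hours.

LPT (decreasing processing time): T6 T3 T2 T1 T5 T4.
T6: 0→18, due 21, tardiness 0
T3: 18→35, due 37, tardiness 0
T2: 35→45, due 41, tardiness 4
T1: 45→53, due 26, tardiness 27
T5: 53→60, due 34, tardiness 26
T4: 60→65, due 27, tardiness 38
Sum = 0+0+4+27+26+38 = 95.

95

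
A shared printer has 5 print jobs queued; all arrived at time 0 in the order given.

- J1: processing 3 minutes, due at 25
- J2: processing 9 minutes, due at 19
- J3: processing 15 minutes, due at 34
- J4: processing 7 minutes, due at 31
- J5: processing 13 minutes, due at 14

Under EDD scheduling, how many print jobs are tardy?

EDD (increasing due date): J5 J2 J1 J4 J3.
J5: 0→13, due 14, tardiness 0
J2: 13→22, due 19, tardiness 3
J1: 22→25, due 25, tardiness 0
J4: 25→32, due 31, tardiness 1
J3: 32→47, due 34, tardiness 13
Late print jobs: 3.

3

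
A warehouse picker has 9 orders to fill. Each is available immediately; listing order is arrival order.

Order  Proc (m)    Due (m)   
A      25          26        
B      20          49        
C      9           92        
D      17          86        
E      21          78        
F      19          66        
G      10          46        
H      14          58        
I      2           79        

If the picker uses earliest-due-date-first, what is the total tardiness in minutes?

189

EDD (increasing due date): A G B H F E I D C.
A: 0→25, due 26, tardiness 0
G: 25→35, due 46, tardiness 0
B: 35→55, due 49, tardiness 6
H: 55→69, due 58, tardiness 11
F: 69→88, due 66, tardiness 22
E: 88→109, due 78, tardiness 31
I: 109→111, due 79, tardiness 32
D: 111→128, due 86, tardiness 42
C: 128→137, due 92, tardiness 45
Sum = 0+0+6+11+22+31+32+42+45 = 189.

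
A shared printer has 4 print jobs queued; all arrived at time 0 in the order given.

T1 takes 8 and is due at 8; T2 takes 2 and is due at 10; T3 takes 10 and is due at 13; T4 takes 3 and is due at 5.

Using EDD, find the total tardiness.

16

EDD (increasing due date): T4 T1 T2 T3.
T4: 0→3, due 5, tardiness 0
T1: 3→11, due 8, tardiness 3
T2: 11→13, due 10, tardiness 3
T3: 13→23, due 13, tardiness 10
Sum = 0+3+3+10 = 16.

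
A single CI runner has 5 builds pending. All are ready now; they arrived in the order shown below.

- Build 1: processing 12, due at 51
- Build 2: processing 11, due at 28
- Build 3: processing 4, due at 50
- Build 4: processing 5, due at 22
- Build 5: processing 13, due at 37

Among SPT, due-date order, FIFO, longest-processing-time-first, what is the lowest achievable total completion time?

SPT (increasing processing time): Build 3 Build 4 Build 2 Build 1 Build 5.
Build 3: 0→4
Build 4: 4→9
Build 2: 9→20
Build 1: 20→32
Build 5: 32→45
Sum = 4+9+20+32+45 = 110.
EDD (increasing due date): Build 4 Build 2 Build 5 Build 3 Build 1.
Build 4: 0→5
Build 2: 5→16
Build 5: 16→29
Build 3: 29→33
Build 1: 33→45
Sum = 5+16+29+33+45 = 128.
FIFO (arrival order): Build 1 Build 2 Build 3 Build 4 Build 5.
Build 1: 0→12
Build 2: 12→23
Build 3: 23→27
Build 4: 27→32
Build 5: 32→45
Sum = 12+23+27+32+45 = 139.
LPT (decreasing processing time): Build 5 Build 1 Build 2 Build 4 Build 3.
Build 5: 0→13
Build 1: 13→25
Build 2: 25→36
Build 4: 36→41
Build 3: 41→45
Sum = 13+25+36+41+45 = 160.
SPT 110, EDD 128, FIFO 139, LPT 160 → minimum 110.

110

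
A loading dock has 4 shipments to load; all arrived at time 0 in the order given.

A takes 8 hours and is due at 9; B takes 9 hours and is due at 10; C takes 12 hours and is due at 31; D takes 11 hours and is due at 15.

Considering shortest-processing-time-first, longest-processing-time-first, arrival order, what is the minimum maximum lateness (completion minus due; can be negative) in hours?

SPT (increasing processing time): A B D C.
A: 0→8, due 9, lateness -1
B: 8→17, due 10, lateness 7
D: 17→28, due 15, lateness 13
C: 28→40, due 31, lateness 9
Maximum = 13.
LPT (decreasing processing time): C D B A.
C: 0→12, due 31, lateness -19
D: 12→23, due 15, lateness 8
B: 23→32, due 10, lateness 22
A: 32→40, due 9, lateness 31
Maximum = 31.
FIFO (arrival order): A B C D.
A: 0→8, due 9, lateness -1
B: 8→17, due 10, lateness 7
C: 17→29, due 31, lateness -2
D: 29→40, due 15, lateness 25
Maximum = 25.
SPT 13, LPT 31, FIFO 25 → minimum 13.

13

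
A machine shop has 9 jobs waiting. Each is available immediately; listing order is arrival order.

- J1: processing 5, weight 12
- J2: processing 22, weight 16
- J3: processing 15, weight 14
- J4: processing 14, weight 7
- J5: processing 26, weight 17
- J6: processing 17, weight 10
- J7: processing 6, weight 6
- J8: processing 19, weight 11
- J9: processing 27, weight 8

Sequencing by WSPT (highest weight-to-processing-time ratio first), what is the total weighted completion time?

6712

WSPT (decreasing weight/processing-time ratio): J1 J7 J3 J2 J5 J6 J8 J4 J9.
J1: finishes 5, weight 12, w·C = 60
J7: finishes 11, weight 6, w·C = 66
J3: finishes 26, weight 14, w·C = 364
J2: finishes 48, weight 16, w·C = 768
J5: finishes 74, weight 17, w·C = 1258
J6: finishes 91, weight 10, w·C = 910
J8: finishes 110, weight 11, w·C = 1210
J4: finishes 124, weight 7, w·C = 868
J9: finishes 151, weight 8, w·C = 1208
Sum = 60+66+364+768+1258+910+1210+868+1208 = 6712.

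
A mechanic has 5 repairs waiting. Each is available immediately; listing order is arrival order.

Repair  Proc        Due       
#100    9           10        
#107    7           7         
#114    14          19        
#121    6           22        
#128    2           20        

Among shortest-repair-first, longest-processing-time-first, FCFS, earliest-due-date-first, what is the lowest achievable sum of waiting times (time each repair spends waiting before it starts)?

49

SPT (increasing processing time): #128 #121 #107 #100 #114.
#128: waits 0, runs 0→2
#121: waits 2, runs 2→8
#107: waits 8, runs 8→15
#100: waits 15, runs 15→24
#114: waits 24, runs 24→38
Sum = 0+2+8+15+24 = 49.
LPT (decreasing processing time): #114 #100 #107 #121 #128.
#114: waits 0, runs 0→14
#100: waits 14, runs 14→23
#107: waits 23, runs 23→30
#121: waits 30, runs 30→36
#128: waits 36, runs 36→38
Sum = 0+14+23+30+36 = 103.
FIFO (arrival order): #100 #107 #114 #121 #128.
#100: waits 0, runs 0→9
#107: waits 9, runs 9→16
#114: waits 16, runs 16→30
#121: waits 30, runs 30→36
#128: waits 36, runs 36→38
Sum = 0+9+16+30+36 = 91.
EDD (increasing due date): #107 #100 #114 #128 #121.
#107: waits 0, runs 0→7
#100: waits 7, runs 7→16
#114: waits 16, runs 16→30
#128: waits 30, runs 30→32
#121: waits 32, runs 32→38
Sum = 0+7+16+30+32 = 85.
SPT 49, LPT 103, FIFO 91, EDD 85 → minimum 49.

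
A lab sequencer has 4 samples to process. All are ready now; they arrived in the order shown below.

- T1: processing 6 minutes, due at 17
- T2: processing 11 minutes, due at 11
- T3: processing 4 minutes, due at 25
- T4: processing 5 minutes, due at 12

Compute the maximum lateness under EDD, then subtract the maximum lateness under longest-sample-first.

EDD (increasing due date): T2 T4 T1 T3.
T2: 0→11, due 11, lateness 0
T4: 11→16, due 12, lateness 4
T1: 16→22, due 17, lateness 5
T3: 22→26, due 25, lateness 1
Maximum = 5.
LPT (decreasing processing time): T2 T1 T4 T3.
T2: 0→11, due 11, lateness 0
T1: 11→17, due 17, lateness 0
T4: 17→22, due 12, lateness 10
T3: 22→26, due 25, lateness 1
Maximum = 10.
Difference = 5 − 10 = -5.

-5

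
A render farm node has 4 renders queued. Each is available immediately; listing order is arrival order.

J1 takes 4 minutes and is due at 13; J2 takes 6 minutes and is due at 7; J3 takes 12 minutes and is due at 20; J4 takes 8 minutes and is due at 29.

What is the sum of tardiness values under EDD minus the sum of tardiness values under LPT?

-33

EDD (increasing due date): J2 J1 J3 J4.
J2: 0→6, due 7, tardiness 0
J1: 6→10, due 13, tardiness 0
J3: 10→22, due 20, tardiness 2
J4: 22→30, due 29, tardiness 1
Sum = 0+0+2+1 = 3.
LPT (decreasing processing time): J3 J4 J2 J1.
J3: 0→12, due 20, tardiness 0
J4: 12→20, due 29, tardiness 0
J2: 20→26, due 7, tardiness 19
J1: 26→30, due 13, tardiness 17
Sum = 0+0+19+17 = 36.
Difference = 3 − 36 = -33.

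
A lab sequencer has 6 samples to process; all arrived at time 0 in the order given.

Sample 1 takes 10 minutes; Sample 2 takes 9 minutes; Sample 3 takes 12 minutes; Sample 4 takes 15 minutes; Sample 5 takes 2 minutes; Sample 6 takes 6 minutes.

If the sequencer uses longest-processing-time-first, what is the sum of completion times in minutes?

231

LPT (decreasing processing time): Sample 4 Sample 3 Sample 1 Sample 2 Sample 6 Sample 5.
Sample 4: 0→15
Sample 3: 15→27
Sample 1: 27→37
Sample 2: 37→46
Sample 6: 46→52
Sample 5: 52→54
Sum = 15+27+37+46+52+54 = 231.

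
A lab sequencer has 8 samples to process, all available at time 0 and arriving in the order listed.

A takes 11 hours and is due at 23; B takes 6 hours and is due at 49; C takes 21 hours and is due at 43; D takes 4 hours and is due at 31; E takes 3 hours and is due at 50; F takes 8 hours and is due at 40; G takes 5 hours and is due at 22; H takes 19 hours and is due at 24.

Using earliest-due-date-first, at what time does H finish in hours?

EDD (increasing due date): G A H D F C B E.
G: 0→5
A: 5→16
H: 16→35

35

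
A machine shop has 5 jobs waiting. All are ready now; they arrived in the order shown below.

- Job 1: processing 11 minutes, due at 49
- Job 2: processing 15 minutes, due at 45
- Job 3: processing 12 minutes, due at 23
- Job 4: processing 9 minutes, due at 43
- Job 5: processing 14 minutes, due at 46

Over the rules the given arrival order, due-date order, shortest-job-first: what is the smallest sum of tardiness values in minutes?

16

FIFO (arrival order): Job 1 Job 2 Job 3 Job 4 Job 5.
Job 1: 0→11, due 49, tardiness 0
Job 2: 11→26, due 45, tardiness 0
Job 3: 26→38, due 23, tardiness 15
Job 4: 38→47, due 43, tardiness 4
Job 5: 47→61, due 46, tardiness 15
Sum = 0+0+15+4+15 = 34.
EDD (increasing due date): Job 3 Job 4 Job 2 Job 5 Job 1.
Job 3: 0→12, due 23, tardiness 0
Job 4: 12→21, due 43, tardiness 0
Job 2: 21→36, due 45, tardiness 0
Job 5: 36→50, due 46, tardiness 4
Job 1: 50→61, due 49, tardiness 12
Sum = 0+0+0+4+12 = 16.
SPT (increasing processing time): Job 4 Job 1 Job 3 Job 5 Job 2.
Job 4: 0→9, due 43, tardiness 0
Job 1: 9→20, due 49, tardiness 0
Job 3: 20→32, due 23, tardiness 9
Job 5: 32→46, due 46, tardiness 0
Job 2: 46→61, due 45, tardiness 16
Sum = 0+0+9+0+16 = 25.
FIFO 34, EDD 16, SPT 25 → minimum 16.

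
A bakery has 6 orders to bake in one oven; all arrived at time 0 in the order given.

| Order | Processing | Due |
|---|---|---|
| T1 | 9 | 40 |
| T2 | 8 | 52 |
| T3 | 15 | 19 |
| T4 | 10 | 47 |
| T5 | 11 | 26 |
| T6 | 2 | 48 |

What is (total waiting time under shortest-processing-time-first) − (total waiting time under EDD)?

-68

SPT (increasing processing time): T6 T2 T1 T4 T5 T3.
T6: waits 0, runs 0→2
T2: waits 2, runs 2→10
T1: waits 10, runs 10→19
T4: waits 19, runs 19→29
T5: waits 29, runs 29→40
T3: waits 40, runs 40→55
Sum = 0+2+10+19+29+40 = 100.
EDD (increasing due date): T3 T5 T1 T4 T6 T2.
T3: waits 0, runs 0→15
T5: waits 15, runs 15→26
T1: waits 26, runs 26→35
T4: waits 35, runs 35→45
T6: waits 45, runs 45→47
T2: waits 47, runs 47→55
Sum = 0+15+26+35+45+47 = 168.
Difference = 100 − 168 = -68.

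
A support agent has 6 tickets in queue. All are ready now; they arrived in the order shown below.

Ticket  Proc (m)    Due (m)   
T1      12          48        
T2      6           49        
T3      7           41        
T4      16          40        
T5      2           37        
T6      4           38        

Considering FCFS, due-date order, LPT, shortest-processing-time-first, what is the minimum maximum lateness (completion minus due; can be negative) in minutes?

FIFO (arrival order): T1 T2 T3 T4 T5 T6.
T1: 0→12, due 48, lateness -36
T2: 12→18, due 49, lateness -31
T3: 18→25, due 41, lateness -16
T4: 25→41, due 40, lateness 1
T5: 41→43, due 37, lateness 6
T6: 43→47, due 38, lateness 9
Maximum = 9.
EDD (increasing due date): T5 T6 T4 T3 T1 T2.
T5: 0→2, due 37, lateness -35
T6: 2→6, due 38, lateness -32
T4: 6→22, due 40, lateness -18
T3: 22→29, due 41, lateness -12
T1: 29→41, due 48, lateness -7
T2: 41→47, due 49, lateness -2
Maximum = -2.
LPT (decreasing processing time): T4 T1 T3 T2 T6 T5.
T4: 0→16, due 40, lateness -24
T1: 16→28, due 48, lateness -20
T3: 28→35, due 41, lateness -6
T2: 35→41, due 49, lateness -8
T6: 41→45, due 38, lateness 7
T5: 45→47, due 37, lateness 10
Maximum = 10.
SPT (increasing processing time): T5 T6 T2 T3 T1 T4.
T5: 0→2, due 37, lateness -35
T6: 2→6, due 38, lateness -32
T2: 6→12, due 49, lateness -37
T3: 12→19, due 41, lateness -22
T1: 19→31, due 48, lateness -17
T4: 31→47, due 40, lateness 7
Maximum = 7.
FIFO 9, EDD -2, LPT 10, SPT 7 → minimum -2.

-2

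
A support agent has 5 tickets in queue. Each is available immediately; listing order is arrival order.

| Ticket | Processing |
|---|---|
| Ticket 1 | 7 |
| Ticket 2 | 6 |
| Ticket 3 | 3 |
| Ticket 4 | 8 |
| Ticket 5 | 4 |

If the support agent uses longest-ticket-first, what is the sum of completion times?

LPT (decreasing processing time): Ticket 4 Ticket 1 Ticket 2 Ticket 5 Ticket 3.
Ticket 4: 0→8
Ticket 1: 8→15
Ticket 2: 15→21
Ticket 5: 21→25
Ticket 3: 25→28
Sum = 8+15+21+25+28 = 97.

97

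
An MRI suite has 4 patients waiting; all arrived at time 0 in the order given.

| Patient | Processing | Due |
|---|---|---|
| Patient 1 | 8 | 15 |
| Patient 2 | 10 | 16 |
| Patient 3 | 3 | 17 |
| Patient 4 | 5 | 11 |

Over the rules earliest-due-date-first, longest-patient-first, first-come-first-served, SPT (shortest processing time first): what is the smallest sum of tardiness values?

11

EDD (increasing due date): Patient 4 Patient 1 Patient 2 Patient 3.
Patient 4: 0→5, due 11, tardiness 0
Patient 1: 5→13, due 15, tardiness 0
Patient 2: 13→23, due 16, tardiness 7
Patient 3: 23→26, due 17, tardiness 9
Sum = 0+0+7+9 = 16.
LPT (decreasing processing time): Patient 2 Patient 1 Patient 4 Patient 3.
Patient 2: 0→10, due 16, tardiness 0
Patient 1: 10→18, due 15, tardiness 3
Patient 4: 18→23, due 11, tardiness 12
Patient 3: 23→26, due 17, tardiness 9
Sum = 0+3+12+9 = 24.
FIFO (arrival order): Patient 1 Patient 2 Patient 3 Patient 4.
Patient 1: 0→8, due 15, tardiness 0
Patient 2: 8→18, due 16, tardiness 2
Patient 3: 18→21, due 17, tardiness 4
Patient 4: 21→26, due 11, tardiness 15
Sum = 0+2+4+15 = 21.
SPT (increasing processing time): Patient 3 Patient 4 Patient 1 Patient 2.
Patient 3: 0→3, due 17, tardiness 0
Patient 4: 3→8, due 11, tardiness 0
Patient 1: 8→16, due 15, tardiness 1
Patient 2: 16→26, due 16, tardiness 10
Sum = 0+0+1+10 = 11.
EDD 16, LPT 24, FIFO 21, SPT 11 → minimum 11.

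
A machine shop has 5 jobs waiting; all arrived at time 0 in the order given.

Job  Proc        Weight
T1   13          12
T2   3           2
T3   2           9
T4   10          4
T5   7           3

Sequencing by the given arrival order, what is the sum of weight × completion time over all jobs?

FIFO (arrival order): T1 T2 T3 T4 T5.
T1: finishes 13, weight 12, w·C = 156
T2: finishes 16, weight 2, w·C = 32
T3: finishes 18, weight 9, w·C = 162
T4: finishes 28, weight 4, w·C = 112
T5: finishes 35, weight 3, w·C = 105
Sum = 156+32+162+112+105 = 567.

567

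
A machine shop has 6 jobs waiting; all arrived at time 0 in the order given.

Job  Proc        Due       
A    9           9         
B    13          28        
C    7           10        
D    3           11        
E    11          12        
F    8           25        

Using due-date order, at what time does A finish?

9

EDD (increasing due date): A C D E F B.
A: 0→9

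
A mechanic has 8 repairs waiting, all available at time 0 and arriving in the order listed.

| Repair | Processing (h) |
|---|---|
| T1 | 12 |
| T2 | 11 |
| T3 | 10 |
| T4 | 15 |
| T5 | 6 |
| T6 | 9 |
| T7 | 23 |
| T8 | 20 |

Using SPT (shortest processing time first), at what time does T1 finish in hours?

SPT (increasing processing time): T5 T6 T3 T2 T1 T4 T8 T7.
T5: 0→6
T6: 6→15
T3: 15→25
T2: 25→36
T1: 36→48

48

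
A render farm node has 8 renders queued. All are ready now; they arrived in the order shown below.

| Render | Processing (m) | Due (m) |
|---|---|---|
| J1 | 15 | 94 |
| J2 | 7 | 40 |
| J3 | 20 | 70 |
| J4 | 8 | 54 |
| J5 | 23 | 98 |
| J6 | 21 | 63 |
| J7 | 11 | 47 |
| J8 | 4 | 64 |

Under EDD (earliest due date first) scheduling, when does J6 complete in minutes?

47

EDD (increasing due date): J2 J7 J4 J6 J8 J3 J1 J5.
J2: 0→7
J7: 7→18
J4: 18→26
J6: 26→47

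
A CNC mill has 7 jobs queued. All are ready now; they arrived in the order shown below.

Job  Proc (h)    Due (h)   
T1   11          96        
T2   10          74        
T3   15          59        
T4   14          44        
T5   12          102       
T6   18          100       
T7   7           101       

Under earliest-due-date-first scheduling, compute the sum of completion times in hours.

362

EDD (increasing due date): T4 T3 T2 T1 T6 T7 T5.
T4: 0→14
T3: 14→29
T2: 29→39
T1: 39→50
T6: 50→68
T7: 68→75
T5: 75→87
Sum = 14+29+39+50+68+75+87 = 362.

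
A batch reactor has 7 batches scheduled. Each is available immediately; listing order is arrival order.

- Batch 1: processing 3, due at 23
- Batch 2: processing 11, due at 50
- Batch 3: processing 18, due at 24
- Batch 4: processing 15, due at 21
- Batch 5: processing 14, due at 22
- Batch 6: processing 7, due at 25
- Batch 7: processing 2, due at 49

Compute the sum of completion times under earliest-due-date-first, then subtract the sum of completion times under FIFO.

EDD (increasing due date): Batch 4 Batch 5 Batch 1 Batch 3 Batch 6 Batch 7 Batch 2.
Batch 4: 0→15
Batch 5: 15→29
Batch 1: 29→32
Batch 3: 32→50
Batch 6: 50→57
Batch 7: 57→59
Batch 2: 59→70
Sum = 15+29+32+50+57+59+70 = 312.
FIFO (arrival order): Batch 1 Batch 2 Batch 3 Batch 4 Batch 5 Batch 6 Batch 7.
Batch 1: 0→3
Batch 2: 3→14
Batch 3: 14→32
Batch 4: 32→47
Batch 5: 47→61
Batch 6: 61→68
Batch 7: 68→70
Sum = 3+14+32+47+61+68+70 = 295.
Difference = 312 − 295 = 17.

17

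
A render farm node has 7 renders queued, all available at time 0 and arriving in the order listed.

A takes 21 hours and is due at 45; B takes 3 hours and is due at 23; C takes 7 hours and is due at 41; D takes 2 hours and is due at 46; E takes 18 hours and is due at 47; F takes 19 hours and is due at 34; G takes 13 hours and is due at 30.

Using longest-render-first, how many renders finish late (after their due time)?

6

LPT (decreasing processing time): A F E G C B D.
A: 0→21, due 45, tardiness 0
F: 21→40, due 34, tardiness 6
E: 40→58, due 47, tardiness 11
G: 58→71, due 30, tardiness 41
C: 71→78, due 41, tardiness 37
B: 78→81, due 23, tardiness 58
D: 81→83, due 46, tardiness 37
Late renders: 6.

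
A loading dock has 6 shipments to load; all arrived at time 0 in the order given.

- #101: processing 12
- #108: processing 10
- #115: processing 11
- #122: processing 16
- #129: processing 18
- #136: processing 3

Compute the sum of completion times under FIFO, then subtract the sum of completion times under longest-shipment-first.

-39

FIFO (arrival order): #101 #108 #115 #122 #129 #136.
#101: 0→12
#108: 12→22
#115: 22→33
#122: 33→49
#129: 49→67
#136: 67→70
Sum = 12+22+33+49+67+70 = 253.
LPT (decreasing processing time): #129 #122 #101 #115 #108 #136.
#129: 0→18
#122: 18→34
#101: 34→46
#115: 46→57
#108: 57→67
#136: 67→70
Sum = 18+34+46+57+67+70 = 292.
Difference = 253 − 292 = -39.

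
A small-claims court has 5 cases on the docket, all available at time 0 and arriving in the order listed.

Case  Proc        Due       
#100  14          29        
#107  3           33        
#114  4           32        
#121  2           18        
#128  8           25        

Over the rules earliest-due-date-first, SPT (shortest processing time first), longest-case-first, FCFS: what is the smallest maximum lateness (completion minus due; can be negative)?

-2

EDD (increasing due date): #121 #128 #100 #114 #107.
#121: 0→2, due 18, lateness -16
#128: 2→10, due 25, lateness -15
#100: 10→24, due 29, lateness -5
#114: 24→28, due 32, lateness -4
#107: 28→31, due 33, lateness -2
Maximum = -2.
SPT (increasing processing time): #121 #107 #114 #128 #100.
#121: 0→2, due 18, lateness -16
#107: 2→5, due 33, lateness -28
#114: 5→9, due 32, lateness -23
#128: 9→17, due 25, lateness -8
#100: 17→31, due 29, lateness 2
Maximum = 2.
LPT (decreasing processing time): #100 #128 #114 #107 #121.
#100: 0→14, due 29, lateness -15
#128: 14→22, due 25, lateness -3
#114: 22→26, due 32, lateness -6
#107: 26→29, due 33, lateness -4
#121: 29→31, due 18, lateness 13
Maximum = 13.
FIFO (arrival order): #100 #107 #114 #121 #128.
#100: 0→14, due 29, lateness -15
#107: 14→17, due 33, lateness -16
#114: 17→21, due 32, lateness -11
#121: 21→23, due 18, lateness 5
#128: 23→31, due 25, lateness 6
Maximum = 6.
EDD -2, SPT 2, LPT 13, FIFO 6 → minimum -2.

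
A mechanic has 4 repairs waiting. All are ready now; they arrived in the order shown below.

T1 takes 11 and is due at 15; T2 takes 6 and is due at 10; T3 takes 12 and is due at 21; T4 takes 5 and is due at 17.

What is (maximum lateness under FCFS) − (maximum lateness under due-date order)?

4

FIFO (arrival order): T1 T2 T3 T4.
T1: 0→11, due 15, lateness -4
T2: 11→17, due 10, lateness 7
T3: 17→29, due 21, lateness 8
T4: 29→34, due 17, lateness 17
Maximum = 17.
EDD (increasing due date): T2 T1 T4 T3.
T2: 0→6, due 10, lateness -4
T1: 6→17, due 15, lateness 2
T4: 17→22, due 17, lateness 5
T3: 22→34, due 21, lateness 13
Maximum = 13.
Difference = 17 − 13 = 4.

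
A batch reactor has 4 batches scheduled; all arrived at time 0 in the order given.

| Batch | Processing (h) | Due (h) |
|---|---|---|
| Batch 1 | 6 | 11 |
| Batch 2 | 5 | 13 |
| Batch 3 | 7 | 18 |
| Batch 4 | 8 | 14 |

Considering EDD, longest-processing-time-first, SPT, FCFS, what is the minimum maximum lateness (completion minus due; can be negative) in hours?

8

EDD (increasing due date): Batch 1 Batch 2 Batch 4 Batch 3.
Batch 1: 0→6, due 11, lateness -5
Batch 2: 6→11, due 13, lateness -2
Batch 4: 11→19, due 14, lateness 5
Batch 3: 19→26, due 18, lateness 8
Maximum = 8.
LPT (decreasing processing time): Batch 4 Batch 3 Batch 1 Batch 2.
Batch 4: 0→8, due 14, lateness -6
Batch 3: 8→15, due 18, lateness -3
Batch 1: 15→21, due 11, lateness 10
Batch 2: 21→26, due 13, lateness 13
Maximum = 13.
SPT (increasing processing time): Batch 2 Batch 1 Batch 3 Batch 4.
Batch 2: 0→5, due 13, lateness -8
Batch 1: 5→11, due 11, lateness 0
Batch 3: 11→18, due 18, lateness 0
Batch 4: 18→26, due 14, lateness 12
Maximum = 12.
FIFO (arrival order): Batch 1 Batch 2 Batch 3 Batch 4.
Batch 1: 0→6, due 11, lateness -5
Batch 2: 6→11, due 13, lateness -2
Batch 3: 11→18, due 18, lateness 0
Batch 4: 18→26, due 14, lateness 12
Maximum = 12.
EDD 8, LPT 13, SPT 12, FIFO 12 → minimum 8.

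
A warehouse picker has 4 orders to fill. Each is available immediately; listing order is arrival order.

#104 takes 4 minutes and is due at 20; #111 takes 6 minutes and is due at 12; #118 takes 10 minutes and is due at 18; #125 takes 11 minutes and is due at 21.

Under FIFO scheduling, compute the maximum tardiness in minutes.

10

FIFO (arrival order): #104 #111 #118 #125.
#104: 0→4, due 20, tardiness 0
#111: 4→10, due 12, tardiness 0
#118: 10→20, due 18, tardiness 2
#125: 20→31, due 21, tardiness 10
Maximum = 10.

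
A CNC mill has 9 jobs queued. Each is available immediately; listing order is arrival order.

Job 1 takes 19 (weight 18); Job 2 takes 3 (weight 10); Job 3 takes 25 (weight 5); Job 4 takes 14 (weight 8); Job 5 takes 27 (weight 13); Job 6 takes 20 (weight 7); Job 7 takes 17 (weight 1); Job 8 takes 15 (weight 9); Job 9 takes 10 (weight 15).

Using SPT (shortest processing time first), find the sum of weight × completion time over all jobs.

5533

SPT (increasing processing time): Job 2 Job 9 Job 4 Job 8 Job 7 Job 1 Job 6 Job 3 Job 5.
Job 2: finishes 3, weight 10, w·C = 30
Job 9: finishes 13, weight 15, w·C = 195
Job 4: finishes 27, weight 8, w·C = 216
Job 8: finishes 42, weight 9, w·C = 378
Job 7: finishes 59, weight 1, w·C = 59
Job 1: finishes 78, weight 18, w·C = 1404
Job 6: finishes 98, weight 7, w·C = 686
Job 3: finishes 123, weight 5, w·C = 615
Job 5: finishes 150, weight 13, w·C = 1950
Sum = 30+195+216+378+59+1404+686+615+1950 = 5533.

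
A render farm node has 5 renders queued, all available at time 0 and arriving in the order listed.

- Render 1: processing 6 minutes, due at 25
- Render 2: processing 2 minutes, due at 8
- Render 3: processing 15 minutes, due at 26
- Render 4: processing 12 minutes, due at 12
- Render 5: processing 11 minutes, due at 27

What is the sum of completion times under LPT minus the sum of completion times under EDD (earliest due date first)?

LPT (decreasing processing time): Render 3 Render 4 Render 5 Render 1 Render 2.
Render 3: 0→15
Render 4: 15→27
Render 5: 27→38
Render 1: 38→44
Render 2: 44→46
Sum = 15+27+38+44+46 = 170.
EDD (increasing due date): Render 2 Render 4 Render 1 Render 3 Render 5.
Render 2: 0→2
Render 4: 2→14
Render 1: 14→20
Render 3: 20→35
Render 5: 35→46
Sum = 2+14+20+35+46 = 117.
Difference = 170 − 117 = 53.

53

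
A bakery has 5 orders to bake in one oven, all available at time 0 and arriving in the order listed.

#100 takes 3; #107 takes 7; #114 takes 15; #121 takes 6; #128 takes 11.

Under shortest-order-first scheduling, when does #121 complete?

9

SPT (increasing processing time): #100 #121 #107 #128 #114.
#100: 0→3
#121: 3→9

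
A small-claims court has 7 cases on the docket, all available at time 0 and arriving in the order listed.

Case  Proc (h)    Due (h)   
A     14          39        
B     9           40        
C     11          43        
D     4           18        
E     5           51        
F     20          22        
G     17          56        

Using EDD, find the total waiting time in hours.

234

EDD (increasing due date): D F A B C E G.
D: waits 0, runs 0→4
F: waits 4, runs 4→24
A: waits 24, runs 24→38
B: waits 38, runs 38→47
C: waits 47, runs 47→58
E: waits 58, runs 58→63
G: waits 63, runs 63→80
Sum = 0+4+24+38+47+58+63 = 234.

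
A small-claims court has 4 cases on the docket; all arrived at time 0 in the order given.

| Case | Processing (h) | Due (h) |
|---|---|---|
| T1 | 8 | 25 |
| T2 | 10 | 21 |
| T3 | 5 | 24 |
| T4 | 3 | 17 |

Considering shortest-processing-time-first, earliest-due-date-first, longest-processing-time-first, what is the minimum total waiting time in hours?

27

SPT (increasing processing time): T4 T3 T1 T2.
T4: waits 0, runs 0→3
T3: waits 3, runs 3→8
T1: waits 8, runs 8→16
T2: waits 16, runs 16→26
Sum = 0+3+8+16 = 27.
EDD (increasing due date): T4 T2 T3 T1.
T4: waits 0, runs 0→3
T2: waits 3, runs 3→13
T3: waits 13, runs 13→18
T1: waits 18, runs 18→26
Sum = 0+3+13+18 = 34.
LPT (decreasing processing time): T2 T1 T3 T4.
T2: waits 0, runs 0→10
T1: waits 10, runs 10→18
T3: waits 18, runs 18→23
T4: waits 23, runs 23→26
Sum = 0+10+18+23 = 51.
SPT 27, EDD 34, LPT 51 → minimum 27.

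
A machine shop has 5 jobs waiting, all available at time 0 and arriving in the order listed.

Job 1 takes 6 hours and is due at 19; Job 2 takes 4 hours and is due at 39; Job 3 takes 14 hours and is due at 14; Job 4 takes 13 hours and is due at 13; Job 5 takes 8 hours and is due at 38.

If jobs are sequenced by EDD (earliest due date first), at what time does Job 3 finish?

27

EDD (increasing due date): Job 4 Job 3 Job 1 Job 5 Job 2.
Job 4: 0→13
Job 3: 13→27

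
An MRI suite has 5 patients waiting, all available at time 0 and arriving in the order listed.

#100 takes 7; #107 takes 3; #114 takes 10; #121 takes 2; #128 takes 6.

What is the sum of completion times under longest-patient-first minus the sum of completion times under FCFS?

17

LPT (decreasing processing time): #114 #100 #128 #107 #121.
#114: 0→10
#100: 10→17
#128: 17→23
#107: 23→26
#121: 26→28
Sum = 10+17+23+26+28 = 104.
FIFO (arrival order): #100 #107 #114 #121 #128.
#100: 0→7
#107: 7→10
#114: 10→20
#121: 20→22
#128: 22→28
Sum = 7+10+20+22+28 = 87.
Difference = 104 − 87 = 17.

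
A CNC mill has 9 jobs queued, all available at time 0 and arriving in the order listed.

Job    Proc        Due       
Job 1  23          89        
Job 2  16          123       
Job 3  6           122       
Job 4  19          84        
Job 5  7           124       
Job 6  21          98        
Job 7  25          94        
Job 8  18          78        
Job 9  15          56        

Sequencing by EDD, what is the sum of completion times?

EDD (increasing due date): Job 9 Job 8 Job 4 Job 1 Job 7 Job 6 Job 3 Job 2 Job 5.
Job 9: 0→15
Job 8: 15→33
Job 4: 33→52
Job 1: 52→75
Job 7: 75→100
Job 6: 100→121
Job 3: 121→127
Job 2: 127→143
Job 5: 143→150
Sum = 15+33+52+75+100+121+127+143+150 = 816.

816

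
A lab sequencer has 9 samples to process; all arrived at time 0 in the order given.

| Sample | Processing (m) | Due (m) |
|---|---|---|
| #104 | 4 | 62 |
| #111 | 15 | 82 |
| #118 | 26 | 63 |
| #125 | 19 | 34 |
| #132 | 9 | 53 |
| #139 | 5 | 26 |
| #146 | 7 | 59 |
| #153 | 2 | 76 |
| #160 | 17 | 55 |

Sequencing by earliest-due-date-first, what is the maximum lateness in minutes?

EDD (increasing due date): #139 #125 #132 #160 #146 #104 #118 #153 #111.
#139: 0→5, due 26, lateness -21
#125: 5→24, due 34, lateness -10
#132: 24→33, due 53, lateness -20
#160: 33→50, due 55, lateness -5
#146: 50→57, due 59, lateness -2
#104: 57→61, due 62, lateness -1
#118: 61→87, due 63, lateness 24
#153: 87→89, due 76, lateness 13
#111: 89→104, due 82, lateness 22
Maximum = 24.

24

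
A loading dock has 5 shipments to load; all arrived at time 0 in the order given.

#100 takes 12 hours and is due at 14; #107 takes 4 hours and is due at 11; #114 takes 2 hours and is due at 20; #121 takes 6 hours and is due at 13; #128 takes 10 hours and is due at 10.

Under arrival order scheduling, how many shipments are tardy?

FIFO (arrival order): #100 #107 #114 #121 #128.
#100: 0→12, due 14, tardiness 0
#107: 12→16, due 11, tardiness 5
#114: 16→18, due 20, tardiness 0
#121: 18→24, due 13, tardiness 11
#128: 24→34, due 10, tardiness 24
Late shipments: 3.

3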